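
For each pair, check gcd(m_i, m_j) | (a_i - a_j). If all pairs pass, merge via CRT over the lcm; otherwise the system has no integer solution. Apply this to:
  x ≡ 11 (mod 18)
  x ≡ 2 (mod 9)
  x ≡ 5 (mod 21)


Moduli 18, 9, 21 are not pairwise coprime, so CRT works modulo lcm(m_i) when all pairwise compatibility conditions hold.
Pairwise compatibility: gcd(m_i, m_j) must divide a_i - a_j for every pair.
Merge one congruence at a time:
  Start: x ≡ 11 (mod 18).
  Combine with x ≡ 2 (mod 9): gcd(18, 9) = 9; 2 - 11 = -9, which IS divisible by 9, so compatible.
    Write x = 11 + 18·t and substitute into x ≡ 2 (mod 9): 18·t ≡ 2 − 11 = -9 (mod 9).
    Divide the congruence (and modulus) by g = 9: 2·t ≡ -1 (mod 1).
    Modulo 1 every t works; take t = 0.
    Then x = 11 + 18·0 = 11, valid modulo lcm(18, 9) = 18: x ≡ 11 (mod 18).
  Combine with x ≡ 5 (mod 21): gcd(18, 21) = 3; 5 - 11 = -6, which IS divisible by 3, so compatible.
    Write x = 11 + 18·t and substitute into x ≡ 5 (mod 21): 18·t ≡ 5 − 11 = -6 (mod 21).
    Divide the congruence (and modulus) by g = 3: 6·t ≡ -2 (mod 7).
    Reduce coefficients mod 7: 6·t ≡ 5 (mod 7).
    The inverse of 6 mod 7 is 6 (since 6·6 = 36 = 5·7 + 1), so t ≡ 6·5 = 30 ≡ 2 (mod 7).
    Then x = 11 + 18·2 = 47, valid modulo lcm(18, 21) = 126: x ≡ 47 (mod 126).
Verify: 47 mod 18 = 11, 47 mod 9 = 2, 47 mod 21 = 5.

x ≡ 47 (mod 126).


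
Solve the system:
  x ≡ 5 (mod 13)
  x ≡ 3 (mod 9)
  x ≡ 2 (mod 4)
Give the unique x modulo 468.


Moduli 13, 9, 4 are pairwise coprime; by CRT there is a unique solution modulo M = 13 · 9 · 4 = 468.
Solve pairwise, accumulating the modulus:
  Start with x ≡ 5 (mod 13).
  Combine with x ≡ 3 (mod 9): since gcd(13, 9) = 1, we get a unique residue mod 117.
    Write x = 5 + 13·t and substitute into x ≡ 3 (mod 9): 13·t ≡ 3 − 5 = -2 (mod 9).
    Reduce coefficients mod 9: 4·t ≡ 7 (mod 9).
    The inverse of 4 mod 9 is 7 (since 4·7 = 28 = 3·9 + 1), so t ≡ 7·7 = 49 ≡ 4 (mod 9).
    Then x = 5 + 13·4 = 57, valid modulo lcm(13, 9) = 117: x ≡ 57 (mod 117).
  Combine with x ≡ 2 (mod 4): since gcd(117, 4) = 1, we get a unique residue mod 468.
    Write x = 57 + 117·t and substitute into x ≡ 2 (mod 4): 117·t ≡ 2 − 57 = -55 (mod 4).
    Reduce coefficients mod 4: 1·t ≡ 1 (mod 4).
    So t ≡ 1 (mod 4).
    Then x = 57 + 117·1 = 174, valid modulo lcm(117, 4) = 468: x ≡ 174 (mod 468).
Verify: 174 mod 13 = 5 ✓, 174 mod 9 = 3 ✓, 174 mod 4 = 2 ✓.

x ≡ 174 (mod 468).


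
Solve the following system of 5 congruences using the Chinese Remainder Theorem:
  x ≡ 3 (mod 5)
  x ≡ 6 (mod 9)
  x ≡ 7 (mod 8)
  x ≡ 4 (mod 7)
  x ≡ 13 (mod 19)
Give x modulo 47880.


Product of moduli M = 5 · 9 · 8 · 7 · 19 = 47880.
Merge one congruence at a time:
  Start: x ≡ 3 (mod 5).
  Combine with x ≡ 6 (mod 9); new modulus lcm = 45.
    Write x = 3 + 5·t and substitute into x ≡ 6 (mod 9): 5·t ≡ 6 − 3 = 3 (mod 9).
    The inverse of 5 mod 9 is 2 (since 5·2 = 10 = 1·9 + 1), so t ≡ 2·3 = 6 ≡ 6 (mod 9).
    Then x = 3 + 5·6 = 33, valid modulo lcm(5, 9) = 45: x ≡ 33 (mod 45).
  Combine with x ≡ 7 (mod 8); new modulus lcm = 360.
    Write x = 33 + 45·t and substitute into x ≡ 7 (mod 8): 45·t ≡ 7 − 33 = -26 (mod 8).
    Reduce coefficients mod 8: 5·t ≡ 6 (mod 8).
    The inverse of 5 mod 8 is 5 (since 5·5 = 25 = 3·8 + 1), so t ≡ 5·6 = 30 ≡ 6 (mod 8).
    Then x = 33 + 45·6 = 303, valid modulo lcm(45, 8) = 360: x ≡ 303 (mod 360).
  Combine with x ≡ 4 (mod 7); new modulus lcm = 2520.
    Write x = 303 + 360·t and substitute into x ≡ 4 (mod 7): 360·t ≡ 4 − 303 = -299 (mod 7).
    Reduce coefficients mod 7: 3·t ≡ 2 (mod 7).
    The inverse of 3 mod 7 is 5 (since 3·5 = 15 = 2·7 + 1), so t ≡ 5·2 = 10 ≡ 3 (mod 7).
    Then x = 303 + 360·3 = 1383, valid modulo lcm(360, 7) = 2520: x ≡ 1383 (mod 2520).
  Combine with x ≡ 13 (mod 19); new modulus lcm = 47880.
    Write x = 1383 + 2520·t and substitute into x ≡ 13 (mod 19): 2520·t ≡ 13 − 1383 = -1370 (mod 19).
    Reduce coefficients mod 19: 12·t ≡ 17 (mod 19).
    The inverse of 12 mod 19 is 8 (since 12·8 = 96 = 5·19 + 1), so t ≡ 8·17 = 136 ≡ 3 (mod 19).
    Then x = 1383 + 2520·3 = 8943, valid modulo lcm(2520, 19) = 47880: x ≡ 8943 (mod 47880).
Verify against each original: 8943 mod 5 = 3, 8943 mod 9 = 6, 8943 mod 8 = 7, 8943 mod 7 = 4, 8943 mod 19 = 13.

x ≡ 8943 (mod 47880).


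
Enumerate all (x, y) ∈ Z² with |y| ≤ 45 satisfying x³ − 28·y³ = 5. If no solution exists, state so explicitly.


The equation is x³ - 28y³ = 5. For fixed y, x³ = 28·y³ + 5, so a solution requires the RHS to be a perfect cube.
Strategy: iterate y from -45 to 45, compute RHS = 28·y³ + 5, and check whether it is a (positive or negative) perfect cube.
Check small values of y:
  y = 0: RHS = 5 is not a perfect cube.
  y = 1: RHS = 33 is not a perfect cube.
  y = -1: RHS = -23 is not a perfect cube.
  y = 2: RHS = 229 is not a perfect cube.
  y = -2: RHS = -219 is not a perfect cube.
  y = 3: RHS = 761 is not a perfect cube.
  y = -3: RHS = -751 is not a perfect cube.
Continuing the search up to |y| = 45 finds no solutions either.
No (x, y) in the scanned range satisfies the equation.

No integer solutions with |y| ≤ 45.


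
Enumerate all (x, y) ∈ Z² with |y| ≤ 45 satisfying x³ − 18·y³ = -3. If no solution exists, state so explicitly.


The equation is x³ - 18y³ = -3. For fixed y, x³ = 18·y³ − 3, so a solution requires the RHS to be a perfect cube.
Strategy: iterate y from -45 to 45, compute RHS = 18·y³ − 3, and check whether it is a (positive or negative) perfect cube.
Check small values of y:
  y = 0: RHS = -3 is not a perfect cube.
  y = 1: RHS = 15 is not a perfect cube.
  y = -1: RHS = -21 is not a perfect cube.
  y = 2: RHS = 141 is not a perfect cube.
  y = -2: RHS = -147 is not a perfect cube.
  y = 3: RHS = 483 is not a perfect cube.
  y = -3: RHS = -489 is not a perfect cube.
Continuing the search up to |y| = 45 finds no solutions either.
No (x, y) in the scanned range satisfies the equation.

No integer solutions with |y| ≤ 45.


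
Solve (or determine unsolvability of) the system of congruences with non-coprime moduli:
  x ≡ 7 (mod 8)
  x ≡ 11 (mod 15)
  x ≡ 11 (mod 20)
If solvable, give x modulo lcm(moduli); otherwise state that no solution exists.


Moduli 8, 15, 20 are not pairwise coprime, so CRT works modulo lcm(m_i) when all pairwise compatibility conditions hold.
Pairwise compatibility: gcd(m_i, m_j) must divide a_i - a_j for every pair.
Merge one congruence at a time:
  Start: x ≡ 7 (mod 8).
  Combine with x ≡ 11 (mod 15): gcd(8, 15) = 1; 11 - 7 = 4, which IS divisible by 1, so compatible.
    Write x = 7 + 8·t and substitute into x ≡ 11 (mod 15): 8·t ≡ 11 − 7 = 4 (mod 15).
    The inverse of 8 mod 15 is 2 (since 8·2 = 16 = 1·15 + 1), so t ≡ 2·4 = 8 ≡ 8 (mod 15).
    Then x = 7 + 8·8 = 71, valid modulo lcm(8, 15) = 120: x ≡ 71 (mod 120).
  Combine with x ≡ 11 (mod 20): gcd(120, 20) = 20; 11 - 71 = -60, which IS divisible by 20, so compatible.
    Write x = 71 + 120·t and substitute into x ≡ 11 (mod 20): 120·t ≡ 11 − 71 = -60 (mod 20).
    Divide the congruence (and modulus) by g = 20: 6·t ≡ -3 (mod 1).
    Modulo 1 every t works; take t = 0.
    Then x = 71 + 120·0 = 71, valid modulo lcm(120, 20) = 120: x ≡ 71 (mod 120).
Verify: 71 mod 8 = 7, 71 mod 15 = 11, 71 mod 20 = 11.

x ≡ 71 (mod 120).


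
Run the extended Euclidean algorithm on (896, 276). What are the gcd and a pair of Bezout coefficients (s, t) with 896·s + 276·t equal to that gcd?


Euclidean algorithm on (896, 276) — divide until remainder is 0:
  896 = 3 · 276 + 68
  276 = 4 · 68 + 4
  68 = 17 · 4 + 0
gcd(896, 276) = 4.
Track Bezout coefficients alongside the remainders: start with r₀ = 896 = a·1 + b·0 (s = 1, t = 0) and r₁ = 276 = a·0 + b·1 (s = 0, t = 1); each new remainder r_{k+1} = r_{k-1} − q_k·r_k inherits s_{k+1} = s_{k-1} − q_k·s_k, t_{k+1} = t_{k-1} − q_k·t_k, so r_k = a·s_k + b·t_k at every step:
  q = 3: r = 68, s = 1 − 3·0 = 1, t = 0 − 3·1 = -3  (check: 896·1 + 276·(-3) = 68)
  q = 4: r = 4, s = 0 − 4·1 = -4, t = 1 − 4·(-3) = 13  (check: 896·(-4) + 276·13 = 4)
The row with r = 4 (the gcd) gives the Bezout coefficients s = -4, t = 13.
Result: 896 · (-4) + 276 · (13) = 4.

gcd(896, 276) = 4; s = -4, t = 13 (check: 896·(-4) + 276·13 = 4).


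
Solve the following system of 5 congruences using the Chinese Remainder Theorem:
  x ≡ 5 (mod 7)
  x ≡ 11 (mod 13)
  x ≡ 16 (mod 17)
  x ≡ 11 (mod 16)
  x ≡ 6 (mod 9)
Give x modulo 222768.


Product of moduli M = 7 · 13 · 17 · 16 · 9 = 222768.
Merge one congruence at a time:
  Start: x ≡ 5 (mod 7).
  Combine with x ≡ 11 (mod 13); new modulus lcm = 91.
    Write x = 5 + 7·t and substitute into x ≡ 11 (mod 13): 7·t ≡ 11 − 5 = 6 (mod 13).
    The inverse of 7 mod 13 is 2 (since 7·2 = 14 = 1·13 + 1), so t ≡ 2·6 = 12 ≡ 12 (mod 13).
    Then x = 5 + 7·12 = 89, valid modulo lcm(7, 13) = 91: x ≡ 89 (mod 91).
  Combine with x ≡ 16 (mod 17); new modulus lcm = 1547.
    Write x = 89 + 91·t and substitute into x ≡ 16 (mod 17): 91·t ≡ 16 − 89 = -73 (mod 17).
    Reduce coefficients mod 17: 6·t ≡ 12 (mod 17).
    The inverse of 6 mod 17 is 3 (since 6·3 = 18 = 1·17 + 1), so t ≡ 3·12 = 36 ≡ 2 (mod 17).
    Then x = 89 + 91·2 = 271, valid modulo lcm(91, 17) = 1547: x ≡ 271 (mod 1547).
  Combine with x ≡ 11 (mod 16); new modulus lcm = 24752.
    Write x = 271 + 1547·t and substitute into x ≡ 11 (mod 16): 1547·t ≡ 11 − 271 = -260 (mod 16).
    Reduce coefficients mod 16: 11·t ≡ 12 (mod 16).
    The inverse of 11 mod 16 is 3 (since 11·3 = 33 = 2·16 + 1), so t ≡ 3·12 = 36 ≡ 4 (mod 16).
    Then x = 271 + 1547·4 = 6459, valid modulo lcm(1547, 16) = 24752: x ≡ 6459 (mod 24752).
  Combine with x ≡ 6 (mod 9); new modulus lcm = 222768.
    Write x = 6459 + 24752·t and substitute into x ≡ 6 (mod 9): 24752·t ≡ 6 − 6459 = -6453 (mod 9).
    Reduce coefficients mod 9: 2·t ≡ 0 (mod 9).
    The inverse of 2 mod 9 is 5 (since 2·5 = 10 = 1·9 + 1), so t ≡ 5·0 = 0 ≡ 0 (mod 9).
    Then x = 6459 + 24752·0 = 6459, valid modulo lcm(24752, 9) = 222768: x ≡ 6459 (mod 222768).
Verify against each original: 6459 mod 7 = 5, 6459 mod 13 = 11, 6459 mod 17 = 16, 6459 mod 16 = 11, 6459 mod 9 = 6.

x ≡ 6459 (mod 222768).


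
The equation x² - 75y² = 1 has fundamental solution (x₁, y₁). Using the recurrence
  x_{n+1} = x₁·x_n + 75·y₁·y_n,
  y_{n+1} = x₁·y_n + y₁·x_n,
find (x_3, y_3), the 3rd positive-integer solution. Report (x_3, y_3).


Step 1: Find the fundamental solution (x₁, y₁) of x² - 75y² = 1.
  Expand √75 as a continued fraction. a₀ = ⌊√75⌋ = 8; iterate m_{k+1} = d_k·a_k − m_k, d_{k+1} = (75 − m_{k+1}²)/d_k, a_{k+1} = ⌊(a₀ + m_{k+1})/d_{k+1}⌋ (starting m₀ = 0, d₀ = 1), with convergents p_k = a_k·p_{k-1} + p_{k-2}, q_k = a_k·q_{k-1} + q_{k-2} (p₋₁ = 1, q₋₁ = 0):
  k = 0: a₀ = 8; p₀/q₀ = 8/1; p₀² − 75·q₀² = 64 − 75 = -11.
  k = 1: m = 8, d = 11, a = ⌊(8 + 8)/11⌋ = 1; p/q = (1·8 + 1)/(1·1 + 0) = 9/1; p² − 75·q² = 81 − 75 = 6.
  k = 2: m = 3, d = 6, a = ⌊(8 + 3)/6⌋ = 1; p/q = (1·9 + 8)/(1·1 + 1) = 17/2; p² − 75·q² = 289 − 300 = -11.
  k = 3: m = 3, d = 11, a = ⌊(8 + 3)/11⌋ = 1; p/q = (1·17 + 9)/(1·2 + 1) = 26/3; p² − 75·q² = 676 − 675 = 1.
  The first convergent with p² − 75·q² = 1 gives the fundamental solution (x₁, y₁) = (26, 3).
Step 2: Apply the recurrence (x_{n+1}, y_{n+1}) = (x₁x_n + 75y₁y_n, x₁y_n + y₁x_n) repeatedly.
  From (x_1, y_1) = (26, 3): x_2 = 26·26 + 75·3·3 = 1351; y_2 = 26·3 + 3·26 = 156.
  From (x_2, y_2) = (1351, 156): x_3 = 26·1351 + 75·3·156 = 70226; y_3 = 26·156 + 3·1351 = 8109.
Step 3: Verify x_3² - 75·y_3² = 4931691076 - 4931691075 = 1 (should be 1). ✓

(x_1, y_1) = (26, 3); (x_3, y_3) = (70226, 8109).


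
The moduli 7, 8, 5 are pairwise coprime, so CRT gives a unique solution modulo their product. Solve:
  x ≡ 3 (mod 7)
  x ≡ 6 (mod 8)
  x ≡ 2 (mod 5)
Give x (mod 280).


Moduli 7, 8, 5 are pairwise coprime; by CRT there is a unique solution modulo M = 7 · 8 · 5 = 280.
Solve pairwise, accumulating the modulus:
  Start with x ≡ 3 (mod 7).
  Combine with x ≡ 6 (mod 8): since gcd(7, 8) = 1, we get a unique residue mod 56.
    Write x = 3 + 7·t and substitute into x ≡ 6 (mod 8): 7·t ≡ 6 − 3 = 3 (mod 8).
    The inverse of 7 mod 8 is 7 (since 7·7 = 49 = 6·8 + 1), so t ≡ 7·3 = 21 ≡ 5 (mod 8).
    Then x = 3 + 7·5 = 38, valid modulo lcm(7, 8) = 56: x ≡ 38 (mod 56).
  Combine with x ≡ 2 (mod 5): since gcd(56, 5) = 1, we get a unique residue mod 280.
    Write x = 38 + 56·t and substitute into x ≡ 2 (mod 5): 56·t ≡ 2 − 38 = -36 (mod 5).
    Reduce coefficients mod 5: 1·t ≡ 4 (mod 5).
    So t ≡ 4 (mod 5).
    Then x = 38 + 56·4 = 262, valid modulo lcm(56, 5) = 280: x ≡ 262 (mod 280).
Verify: 262 mod 7 = 3 ✓, 262 mod 8 = 6 ✓, 262 mod 5 = 2 ✓.

x ≡ 262 (mod 280).


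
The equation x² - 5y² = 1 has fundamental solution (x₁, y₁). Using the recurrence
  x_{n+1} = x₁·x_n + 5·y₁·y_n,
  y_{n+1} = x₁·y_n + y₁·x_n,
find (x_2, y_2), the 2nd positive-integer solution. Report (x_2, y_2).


Step 1: Find the fundamental solution (x₁, y₁) of x² - 5y² = 1.
  Expand √5 as a continued fraction. a₀ = ⌊√5⌋ = 2; iterate m_{k+1} = d_k·a_k − m_k, d_{k+1} = (5 − m_{k+1}²)/d_k, a_{k+1} = ⌊(a₀ + m_{k+1})/d_{k+1}⌋ (starting m₀ = 0, d₀ = 1), with convergents p_k = a_k·p_{k-1} + p_{k-2}, q_k = a_k·q_{k-1} + q_{k-2} (p₋₁ = 1, q₋₁ = 0):
  k = 0: a₀ = 2; p₀/q₀ = 2/1; p₀² − 5·q₀² = 4 − 5 = -1.
  k = 1: m = 2, d = 1, a = ⌊(2 + 2)/1⌋ = 4; p/q = (4·2 + 1)/(4·1 + 0) = 9/4; p² − 5·q² = 81 − 80 = 1.
  The first convergent with p² − 5·q² = 1 gives the fundamental solution (x₁, y₁) = (9, 4).
Step 2: Apply the recurrence (x_{n+1}, y_{n+1}) = (x₁x_n + 5y₁y_n, x₁y_n + y₁x_n) repeatedly.
  From (x_1, y_1) = (9, 4): x_2 = 9·9 + 5·4·4 = 161; y_2 = 9·4 + 4·9 = 72.
Step 3: Verify x_2² - 5·y_2² = 25921 - 25920 = 1 (should be 1). ✓

(x_1, y_1) = (9, 4); (x_2, y_2) = (161, 72).


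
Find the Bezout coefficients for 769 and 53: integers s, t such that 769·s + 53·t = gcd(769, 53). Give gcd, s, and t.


Euclidean algorithm on (769, 53) — divide until remainder is 0:
  769 = 14 · 53 + 27
  53 = 1 · 27 + 26
  27 = 1 · 26 + 1
  26 = 26 · 1 + 0
gcd(769, 53) = 1.
Track Bezout coefficients alongside the remainders: start with r₀ = 769 = a·1 + b·0 (s = 1, t = 0) and r₁ = 53 = a·0 + b·1 (s = 0, t = 1); each new remainder r_{k+1} = r_{k-1} − q_k·r_k inherits s_{k+1} = s_{k-1} − q_k·s_k, t_{k+1} = t_{k-1} − q_k·t_k, so r_k = a·s_k + b·t_k at every step:
  q = 14: r = 27, s = 1 − 14·0 = 1, t = 0 − 14·1 = -14  (check: 769·1 + 53·(-14) = 27)
  q = 1: r = 26, s = 0 − 1·1 = -1, t = 1 − 1·(-14) = 15  (check: 769·(-1) + 53·15 = 26)
  q = 1: r = 1, s = 1 − 1·(-1) = 2, t = -14 − 1·15 = -29  (check: 769·2 + 53·(-29) = 1)
The row with r = 1 (the gcd) gives the Bezout coefficients s = 2, t = -29.
Result: 769 · (2) + 53 · (-29) = 1.

gcd(769, 53) = 1; s = 2, t = -29 (check: 769·2 + 53·(-29) = 1).


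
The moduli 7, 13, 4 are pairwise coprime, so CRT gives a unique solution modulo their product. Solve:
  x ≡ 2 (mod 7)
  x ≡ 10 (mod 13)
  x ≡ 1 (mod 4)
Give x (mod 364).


Moduli 7, 13, 4 are pairwise coprime; by CRT there is a unique solution modulo M = 7 · 13 · 4 = 364.
Solve pairwise, accumulating the modulus:
  Start with x ≡ 2 (mod 7).
  Combine with x ≡ 10 (mod 13): since gcd(7, 13) = 1, we get a unique residue mod 91.
    Write x = 2 + 7·t and substitute into x ≡ 10 (mod 13): 7·t ≡ 10 − 2 = 8 (mod 13).
    The inverse of 7 mod 13 is 2 (since 7·2 = 14 = 1·13 + 1), so t ≡ 2·8 = 16 ≡ 3 (mod 13).
    Then x = 2 + 7·3 = 23, valid modulo lcm(7, 13) = 91: x ≡ 23 (mod 91).
  Combine with x ≡ 1 (mod 4): since gcd(91, 4) = 1, we get a unique residue mod 364.
    Write x = 23 + 91·t and substitute into x ≡ 1 (mod 4): 91·t ≡ 1 − 23 = -22 (mod 4).
    Reduce coefficients mod 4: 3·t ≡ 2 (mod 4).
    The inverse of 3 mod 4 is 3 (since 3·3 = 9 = 2·4 + 1), so t ≡ 3·2 = 6 ≡ 2 (mod 4).
    Then x = 23 + 91·2 = 205, valid modulo lcm(91, 4) = 364: x ≡ 205 (mod 364).
Verify: 205 mod 7 = 2 ✓, 205 mod 13 = 10 ✓, 205 mod 4 = 1 ✓.

x ≡ 205 (mod 364).


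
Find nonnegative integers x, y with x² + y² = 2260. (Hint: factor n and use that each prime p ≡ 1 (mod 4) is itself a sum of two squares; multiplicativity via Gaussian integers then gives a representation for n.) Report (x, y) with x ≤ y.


Step 1: Factor n = 2260 = 2^2 · 5 · 113.
Step 2: Check the mod-4 condition on each prime factor: 2 = 2 (special); 5 ≡ 1 (mod 4), exponent 1; 113 ≡ 1 (mod 4), exponent 1.
All primes ≡ 3 (mod 4) appear to even exponent (or don't appear), so by the two-squares theorem n IS expressible as a sum of two squares.
Step 3: Build a representation. Group n = k² · m with k = 2 and m = 5 · 113 = 565 (a product of primes ≡ 1 (mod 4)); a representation of m scales to one of n via (k·x)² + (k·y)² = k²(x² + y²). Each prime p ≡ 1 (mod 4) is itself a sum of two squares; find a² by testing p − a² for a perfect square:
  5: 5 − 1² = 4 = 2² ⇒ 5 = 1² + 2².
  113: 113 − 1² = 112, 113 − 2² = 109, 113 − 3² = 104, 113 − 4² = 97, 113 − 5² = 88, 113 − 6² = 77, 113 − 7² = 64 = 8² ⇒ 113 = 7² + 8².
  Combine using the Brahmagupta–Fibonacci identity (a² + b²)(c² + d²) = (ac − bd)² + (ad + bc)² = (ac + bd)² + (ad − bc)²:
  5 · 113 = 565: from (1² + 2²)(7² + 8²), take (1·7 − 2·8, 1·8 + 2·7) = (7 − 16, 8 + 14) = (-9, 22); dropping signs (only squares matter) gives (9, 22); check 9² + 22² = 81 + 484 = 565 ✓.
  Scale by k = 2: (2·9, 2·22) = (18, 44).
Step 4: Order so x ≤ y and verify: 18² + 44² = 324 + 1936 = 2260 = n. ✓

n = 2260 = 18² + 44² (one valid representation with x ≤ y).


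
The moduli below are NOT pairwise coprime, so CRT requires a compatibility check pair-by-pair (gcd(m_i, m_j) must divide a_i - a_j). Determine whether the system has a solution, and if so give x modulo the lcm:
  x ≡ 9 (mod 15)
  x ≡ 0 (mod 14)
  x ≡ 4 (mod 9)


Moduli 15, 14, 9 are not pairwise coprime, so CRT works modulo lcm(m_i) when all pairwise compatibility conditions hold.
Pairwise compatibility: gcd(m_i, m_j) must divide a_i - a_j for every pair.
Merge one congruence at a time:
  Start: x ≡ 9 (mod 15).
  Combine with x ≡ 0 (mod 14): gcd(15, 14) = 1; 0 - 9 = -9, which IS divisible by 1, so compatible.
    Write x = 9 + 15·t and substitute into x ≡ 0 (mod 14): 15·t ≡ 0 − 9 = -9 (mod 14).
    Reduce coefficients mod 14: 1·t ≡ 5 (mod 14).
    So t ≡ 5 (mod 14).
    Then x = 9 + 15·5 = 84, valid modulo lcm(15, 14) = 210: x ≡ 84 (mod 210).
  Combine with x ≡ 4 (mod 9): gcd(210, 9) = 3, and 4 - 84 = -80 is NOT divisible by 3.
    ⇒ system is inconsistent (no integer solution).

No solution (the system is inconsistent).


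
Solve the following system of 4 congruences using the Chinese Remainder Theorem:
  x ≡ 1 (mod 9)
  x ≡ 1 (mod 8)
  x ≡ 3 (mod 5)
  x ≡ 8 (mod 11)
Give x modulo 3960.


Product of moduli M = 9 · 8 · 5 · 11 = 3960.
Merge one congruence at a time:
  Start: x ≡ 1 (mod 9).
  Combine with x ≡ 1 (mod 8); new modulus lcm = 72.
    Write x = 1 + 9·t and substitute into x ≡ 1 (mod 8): 9·t ≡ 1 − 1 = 0 (mod 8).
    Reduce coefficients mod 8: 1·t ≡ 0 (mod 8).
    So t ≡ 0 (mod 8).
    Then x = 1 + 9·0 = 1, valid modulo lcm(9, 8) = 72: x ≡ 1 (mod 72).
  Combine with x ≡ 3 (mod 5); new modulus lcm = 360.
    Write x = 1 + 72·t and substitute into x ≡ 3 (mod 5): 72·t ≡ 3 − 1 = 2 (mod 5).
    Reduce coefficients mod 5: 2·t ≡ 2 (mod 5).
    The inverse of 2 mod 5 is 3 (since 2·3 = 6 = 1·5 + 1), so t ≡ 3·2 = 6 ≡ 1 (mod 5).
    Then x = 1 + 72·1 = 73, valid modulo lcm(72, 5) = 360: x ≡ 73 (mod 360).
  Combine with x ≡ 8 (mod 11); new modulus lcm = 3960.
    Write x = 73 + 360·t and substitute into x ≡ 8 (mod 11): 360·t ≡ 8 − 73 = -65 (mod 11).
    Reduce coefficients mod 11: 8·t ≡ 1 (mod 11).
    The inverse of 8 mod 11 is 7 (since 8·7 = 56 = 5·11 + 1), so t ≡ 7·1 = 7 ≡ 7 (mod 11).
    Then x = 73 + 360·7 = 2593, valid modulo lcm(360, 11) = 3960: x ≡ 2593 (mod 3960).
Verify against each original: 2593 mod 9 = 1, 2593 mod 8 = 1, 2593 mod 5 = 3, 2593 mod 11 = 8.

x ≡ 2593 (mod 3960).


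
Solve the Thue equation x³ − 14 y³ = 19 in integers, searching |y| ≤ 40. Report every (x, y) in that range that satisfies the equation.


The equation is x³ - 14y³ = 19. For fixed y, x³ = 14·y³ + 19, so a solution requires the RHS to be a perfect cube.
Strategy: iterate y from -40 to 40, compute RHS = 14·y³ + 19, and check whether it is a (positive or negative) perfect cube.
Check small values of y:
  y = 0: RHS = 19 is not a perfect cube.
  y = 1: RHS = 33 is not a perfect cube.
  y = -1: RHS = 5 is not a perfect cube.
  y = 2: RHS = 131 is not a perfect cube.
  y = -2: RHS = -93 is not a perfect cube.
  y = 3: RHS = 397 is not a perfect cube.
  y = -3: RHS = -359 is not a perfect cube.
Continuing the search up to |y| = 40 finds no solutions either.
No (x, y) in the scanned range satisfies the equation.

No integer solutions with |y| ≤ 40.


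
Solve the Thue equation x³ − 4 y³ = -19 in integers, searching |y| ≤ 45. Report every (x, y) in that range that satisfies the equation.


The equation is x³ - 4y³ = -19. For fixed y, x³ = 4·y³ − 19, so a solution requires the RHS to be a perfect cube.
Strategy: iterate y from -45 to 45, compute RHS = 4·y³ − 19, and check whether it is a (positive or negative) perfect cube.
Check small values of y:
  y = 0: RHS = -19 is not a perfect cube.
  y = 1: RHS = -15 is not a perfect cube.
  y = -1: RHS = -23 is not a perfect cube.
  y = 2: RHS = 13 is not a perfect cube.
  y = -2: RHS = -51 is not a perfect cube.
  y = 3: RHS = 89 is not a perfect cube.
  y = -3: RHS = -127 is not a perfect cube.
Continuing the search up to |y| = 45 finds no solutions either.
No (x, y) in the scanned range satisfies the equation.

No integer solutions with |y| ≤ 45.


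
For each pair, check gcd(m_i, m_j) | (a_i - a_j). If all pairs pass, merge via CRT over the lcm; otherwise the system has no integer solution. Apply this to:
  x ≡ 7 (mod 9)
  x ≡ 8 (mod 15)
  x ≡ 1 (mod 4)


Moduli 9, 15, 4 are not pairwise coprime, so CRT works modulo lcm(m_i) when all pairwise compatibility conditions hold.
Pairwise compatibility: gcd(m_i, m_j) must divide a_i - a_j for every pair.
Merge one congruence at a time:
  Start: x ≡ 7 (mod 9).
  Combine with x ≡ 8 (mod 15): gcd(9, 15) = 3, and 8 - 7 = 1 is NOT divisible by 3.
    ⇒ system is inconsistent (no integer solution).

No solution (the system is inconsistent).


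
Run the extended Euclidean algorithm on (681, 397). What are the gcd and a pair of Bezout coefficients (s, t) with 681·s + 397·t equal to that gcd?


Euclidean algorithm on (681, 397) — divide until remainder is 0:
  681 = 1 · 397 + 284
  397 = 1 · 284 + 113
  284 = 2 · 113 + 58
  113 = 1 · 58 + 55
  58 = 1 · 55 + 3
  55 = 18 · 3 + 1
  3 = 3 · 1 + 0
gcd(681, 397) = 1.
Track Bezout coefficients alongside the remainders: start with r₀ = 681 = a·1 + b·0 (s = 1, t = 0) and r₁ = 397 = a·0 + b·1 (s = 0, t = 1); each new remainder r_{k+1} = r_{k-1} − q_k·r_k inherits s_{k+1} = s_{k-1} − q_k·s_k, t_{k+1} = t_{k-1} − q_k·t_k, so r_k = a·s_k + b·t_k at every step:
  q = 1: r = 284, s = 1 − 1·0 = 1, t = 0 − 1·1 = -1  (check: 681·1 + 397·(-1) = 284)
  q = 1: r = 113, s = 0 − 1·1 = -1, t = 1 − 1·(-1) = 2  (check: 681·(-1) + 397·2 = 113)
  q = 2: r = 58, s = 1 − 2·(-1) = 3, t = -1 − 2·2 = -5  (check: 681·3 + 397·(-5) = 58)
  q = 1: r = 55, s = -1 − 1·3 = -4, t = 2 − 1·(-5) = 7  (check: 681·(-4) + 397·7 = 55)
  q = 1: r = 3, s = 3 − 1·(-4) = 7, t = -5 − 1·7 = -12  (check: 681·7 + 397·(-12) = 3)
  q = 18: r = 1, s = -4 − 18·7 = -130, t = 7 − 18·(-12) = 223  (check: 681·(-130) + 397·223 = 1)
The row with r = 1 (the gcd) gives the Bezout coefficients s = -130, t = 223.
Result: 681 · (-130) + 397 · (223) = 1.

gcd(681, 397) = 1; s = -130, t = 223 (check: 681·(-130) + 397·223 = 1).


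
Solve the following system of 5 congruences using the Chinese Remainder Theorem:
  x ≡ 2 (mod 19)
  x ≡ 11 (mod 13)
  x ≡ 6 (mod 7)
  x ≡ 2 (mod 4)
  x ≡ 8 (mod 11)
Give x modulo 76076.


Product of moduli M = 19 · 13 · 7 · 4 · 11 = 76076.
Merge one congruence at a time:
  Start: x ≡ 2 (mod 19).
  Combine with x ≡ 11 (mod 13); new modulus lcm = 247.
    Write x = 2 + 19·t and substitute into x ≡ 11 (mod 13): 19·t ≡ 11 − 2 = 9 (mod 13).
    Reduce coefficients mod 13: 6·t ≡ 9 (mod 13).
    The inverse of 6 mod 13 is 11 (since 6·11 = 66 = 5·13 + 1), so t ≡ 11·9 = 99 ≡ 8 (mod 13).
    Then x = 2 + 19·8 = 154, valid modulo lcm(19, 13) = 247: x ≡ 154 (mod 247).
  Combine with x ≡ 6 (mod 7); new modulus lcm = 1729.
    Write x = 154 + 247·t and substitute into x ≡ 6 (mod 7): 247·t ≡ 6 − 154 = -148 (mod 7).
    Reduce coefficients mod 7: 2·t ≡ 6 (mod 7).
    The inverse of 2 mod 7 is 4 (since 2·4 = 8 = 1·7 + 1), so t ≡ 4·6 = 24 ≡ 3 (mod 7).
    Then x = 154 + 247·3 = 895, valid modulo lcm(247, 7) = 1729: x ≡ 895 (mod 1729).
  Combine with x ≡ 2 (mod 4); new modulus lcm = 6916.
    Write x = 895 + 1729·t and substitute into x ≡ 2 (mod 4): 1729·t ≡ 2 − 895 = -893 (mod 4).
    Reduce coefficients mod 4: 1·t ≡ 3 (mod 4).
    So t ≡ 3 (mod 4).
    Then x = 895 + 1729·3 = 6082, valid modulo lcm(1729, 4) = 6916: x ≡ 6082 (mod 6916).
  Combine with x ≡ 8 (mod 11); new modulus lcm = 76076.
    Write x = 6082 + 6916·t and substitute into x ≡ 8 (mod 11): 6916·t ≡ 8 − 6082 = -6074 (mod 11).
    Reduce coefficients mod 11: 8·t ≡ 9 (mod 11).
    The inverse of 8 mod 11 is 7 (since 8·7 = 56 = 5·11 + 1), so t ≡ 7·9 = 63 ≡ 8 (mod 11).
    Then x = 6082 + 6916·8 = 61410, valid modulo lcm(6916, 11) = 76076: x ≡ 61410 (mod 76076).
Verify against each original: 61410 mod 19 = 2, 61410 mod 13 = 11, 61410 mod 7 = 6, 61410 mod 4 = 2, 61410 mod 11 = 8.

x ≡ 61410 (mod 76076).


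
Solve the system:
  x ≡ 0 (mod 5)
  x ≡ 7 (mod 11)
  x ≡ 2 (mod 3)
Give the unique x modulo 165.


Moduli 5, 11, 3 are pairwise coprime; by CRT there is a unique solution modulo M = 5 · 11 · 3 = 165.
Solve pairwise, accumulating the modulus:
  Start with x ≡ 0 (mod 5).
  Combine with x ≡ 7 (mod 11): since gcd(5, 11) = 1, we get a unique residue mod 55.
    Write x = 0 + 5·t and substitute into x ≡ 7 (mod 11): 5·t ≡ 7 − 0 = 7 (mod 11).
    The inverse of 5 mod 11 is 9 (since 5·9 = 45 = 4·11 + 1), so t ≡ 9·7 = 63 ≡ 8 (mod 11).
    Then x = 0 + 5·8 = 40, valid modulo lcm(5, 11) = 55: x ≡ 40 (mod 55).
  Combine with x ≡ 2 (mod 3): since gcd(55, 3) = 1, we get a unique residue mod 165.
    Write x = 40 + 55·t and substitute into x ≡ 2 (mod 3): 55·t ≡ 2 − 40 = -38 (mod 3).
    Reduce coefficients mod 3: 1·t ≡ 1 (mod 3).
    So t ≡ 1 (mod 3).
    Then x = 40 + 55·1 = 95, valid modulo lcm(55, 3) = 165: x ≡ 95 (mod 165).
Verify: 95 mod 5 = 0 ✓, 95 mod 11 = 7 ✓, 95 mod 3 = 2 ✓.

x ≡ 95 (mod 165).


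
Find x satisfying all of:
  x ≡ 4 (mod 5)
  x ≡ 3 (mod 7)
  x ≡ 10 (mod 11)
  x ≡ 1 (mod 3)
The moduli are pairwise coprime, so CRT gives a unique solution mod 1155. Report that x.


Product of moduli M = 5 · 7 · 11 · 3 = 1155.
Merge one congruence at a time:
  Start: x ≡ 4 (mod 5).
  Combine with x ≡ 3 (mod 7); new modulus lcm = 35.
    Write x = 4 + 5·t and substitute into x ≡ 3 (mod 7): 5·t ≡ 3 − 4 = -1 (mod 7).
    Reduce coefficients mod 7: 5·t ≡ 6 (mod 7).
    The inverse of 5 mod 7 is 3 (since 5·3 = 15 = 2·7 + 1), so t ≡ 3·6 = 18 ≡ 4 (mod 7).
    Then x = 4 + 5·4 = 24, valid modulo lcm(5, 7) = 35: x ≡ 24 (mod 35).
  Combine with x ≡ 10 (mod 11); new modulus lcm = 385.
    Write x = 24 + 35·t and substitute into x ≡ 10 (mod 11): 35·t ≡ 10 − 24 = -14 (mod 11).
    Reduce coefficients mod 11: 2·t ≡ 8 (mod 11).
    The inverse of 2 mod 11 is 6 (since 2·6 = 12 = 1·11 + 1), so t ≡ 6·8 = 48 ≡ 4 (mod 11).
    Then x = 24 + 35·4 = 164, valid modulo lcm(35, 11) = 385: x ≡ 164 (mod 385).
  Combine with x ≡ 1 (mod 3); new modulus lcm = 1155.
    Write x = 164 + 385·t and substitute into x ≡ 1 (mod 3): 385·t ≡ 1 − 164 = -163 (mod 3).
    Reduce coefficients mod 3: 1·t ≡ 2 (mod 3).
    So t ≡ 2 (mod 3).
    Then x = 164 + 385·2 = 934, valid modulo lcm(385, 3) = 1155: x ≡ 934 (mod 1155).
Verify against each original: 934 mod 5 = 4, 934 mod 7 = 3, 934 mod 11 = 10, 934 mod 3 = 1.

x ≡ 934 (mod 1155).


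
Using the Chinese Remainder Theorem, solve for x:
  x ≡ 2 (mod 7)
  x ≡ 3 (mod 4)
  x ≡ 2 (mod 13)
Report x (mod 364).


Moduli 7, 4, 13 are pairwise coprime; by CRT there is a unique solution modulo M = 7 · 4 · 13 = 364.
Solve pairwise, accumulating the modulus:
  Start with x ≡ 2 (mod 7).
  Combine with x ≡ 3 (mod 4): since gcd(7, 4) = 1, we get a unique residue mod 28.
    Write x = 2 + 7·t and substitute into x ≡ 3 (mod 4): 7·t ≡ 3 − 2 = 1 (mod 4).
    Reduce coefficients mod 4: 3·t ≡ 1 (mod 4).
    The inverse of 3 mod 4 is 3 (since 3·3 = 9 = 2·4 + 1), so t ≡ 3·1 = 3 ≡ 3 (mod 4).
    Then x = 2 + 7·3 = 23, valid modulo lcm(7, 4) = 28: x ≡ 23 (mod 28).
  Combine with x ≡ 2 (mod 13): since gcd(28, 13) = 1, we get a unique residue mod 364.
    Write x = 23 + 28·t and substitute into x ≡ 2 (mod 13): 28·t ≡ 2 − 23 = -21 (mod 13).
    Reduce coefficients mod 13: 2·t ≡ 5 (mod 13).
    The inverse of 2 mod 13 is 7 (since 2·7 = 14 = 1·13 + 1), so t ≡ 7·5 = 35 ≡ 9 (mod 13).
    Then x = 23 + 28·9 = 275, valid modulo lcm(28, 13) = 364: x ≡ 275 (mod 364).
Verify: 275 mod 7 = 2 ✓, 275 mod 4 = 3 ✓, 275 mod 13 = 2 ✓.

x ≡ 275 (mod 364).


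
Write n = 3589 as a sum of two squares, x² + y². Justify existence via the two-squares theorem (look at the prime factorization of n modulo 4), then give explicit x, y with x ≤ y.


Step 1: Factor n = 3589 = 37 · 97.
Step 2: Check the mod-4 condition on each prime factor: 37 ≡ 1 (mod 4), exponent 1; 97 ≡ 1 (mod 4), exponent 1.
All primes ≡ 3 (mod 4) appear to even exponent (or don't appear), so by the two-squares theorem n IS expressible as a sum of two squares.
Step 3: Build a representation. Here n = 37 · 97 is a product of primes ≡ 1 (mod 4). Each prime p ≡ 1 (mod 4) is itself a sum of two squares; find a² by testing p − a² for a perfect square:
  37: 37 − 1² = 36 = 6² ⇒ 37 = 1² + 6².
  97: 97 − 1² = 96, 97 − 2² = 93, 97 − 3² = 88, 97 − 4² = 81 = 9² ⇒ 97 = 4² + 9².
  Combine using the Brahmagupta–Fibonacci identity (a² + b²)(c² + d²) = (ac − bd)² + (ad + bc)² = (ac + bd)² + (ad − bc)²:
  37 · 97 = 3589: from (1² + 6²)(4² + 9²), take (1·4 − 6·9, 1·9 + 6·4) = (4 − 54, 9 + 24) = (-50, 33); dropping signs (only squares matter) gives (50, 33); check 50² + 33² = 2500 + 1089 = 3589 ✓.
Step 4: Order so x ≤ y and verify: 33² + 50² = 1089 + 2500 = 3589 = n. ✓

n = 3589 = 33² + 50² (one valid representation with x ≤ y).


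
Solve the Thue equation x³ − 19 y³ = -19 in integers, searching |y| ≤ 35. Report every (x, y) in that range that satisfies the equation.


The equation is x³ - 19y³ = -19. For fixed y, x³ = 19·y³ − 19, so a solution requires the RHS to be a perfect cube.
Strategy: iterate y from -35 to 35, compute RHS = 19·y³ − 19, and check whether it is a (positive or negative) perfect cube.
Check small values of y:
  y = 0: RHS = -19 is not a perfect cube.
  y = 1: RHS = 0 = (0)³ ⇒ x = 0 works.
  y = -1: RHS = -38 is not a perfect cube.
  y = 2: RHS = 133 is not a perfect cube.
  y = -2: RHS = -171 is not a perfect cube.
  y = 3: RHS = 494 is not a perfect cube.
  y = -3: RHS = -532 is not a perfect cube.
Continuing the search up to |y| = 35 finds no further solutions beyond those listed.
Collected solutions: (0, 1).

Solutions (with |y| ≤ 35): (0, 1).


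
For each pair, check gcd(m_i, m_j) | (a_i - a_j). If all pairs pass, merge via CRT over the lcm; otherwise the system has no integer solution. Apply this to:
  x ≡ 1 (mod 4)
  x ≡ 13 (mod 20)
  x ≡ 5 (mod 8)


Moduli 4, 20, 8 are not pairwise coprime, so CRT works modulo lcm(m_i) when all pairwise compatibility conditions hold.
Pairwise compatibility: gcd(m_i, m_j) must divide a_i - a_j for every pair.
Merge one congruence at a time:
  Start: x ≡ 1 (mod 4).
  Combine with x ≡ 13 (mod 20): gcd(4, 20) = 4; 13 - 1 = 12, which IS divisible by 4, so compatible.
    Write x = 1 + 4·t and substitute into x ≡ 13 (mod 20): 4·t ≡ 13 − 1 = 12 (mod 20).
    Divide the congruence (and modulus) by g = 4: 1·t ≡ 3 (mod 5).
    So t ≡ 3 (mod 5).
    Then x = 1 + 4·3 = 13, valid modulo lcm(4, 20) = 20: x ≡ 13 (mod 20).
  Combine with x ≡ 5 (mod 8): gcd(20, 8) = 4; 5 - 13 = -8, which IS divisible by 4, so compatible.
    Write x = 13 + 20·t and substitute into x ≡ 5 (mod 8): 20·t ≡ 5 − 13 = -8 (mod 8).
    Divide the congruence (and modulus) by g = 4: 5·t ≡ -2 (mod 2).
    Reduce coefficients mod 2: 1·t ≡ 0 (mod 2).
    So t ≡ 0 (mod 2).
    Then x = 13 + 20·0 = 13, valid modulo lcm(20, 8) = 40: x ≡ 13 (mod 40).
Verify: 13 mod 4 = 1, 13 mod 20 = 13, 13 mod 8 = 5.

x ≡ 13 (mod 40).


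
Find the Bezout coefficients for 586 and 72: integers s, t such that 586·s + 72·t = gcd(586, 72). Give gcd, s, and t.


Euclidean algorithm on (586, 72) — divide until remainder is 0:
  586 = 8 · 72 + 10
  72 = 7 · 10 + 2
  10 = 5 · 2 + 0
gcd(586, 72) = 2.
Track Bezout coefficients alongside the remainders: start with r₀ = 586 = a·1 + b·0 (s = 1, t = 0) and r₁ = 72 = a·0 + b·1 (s = 0, t = 1); each new remainder r_{k+1} = r_{k-1} − q_k·r_k inherits s_{k+1} = s_{k-1} − q_k·s_k, t_{k+1} = t_{k-1} − q_k·t_k, so r_k = a·s_k + b·t_k at every step:
  q = 8: r = 10, s = 1 − 8·0 = 1, t = 0 − 8·1 = -8  (check: 586·1 + 72·(-8) = 10)
  q = 7: r = 2, s = 0 − 7·1 = -7, t = 1 − 7·(-8) = 57  (check: 586·(-7) + 72·57 = 2)
The row with r = 2 (the gcd) gives the Bezout coefficients s = -7, t = 57.
Result: 586 · (-7) + 72 · (57) = 2.

gcd(586, 72) = 2; s = -7, t = 57 (check: 586·(-7) + 72·57 = 2).


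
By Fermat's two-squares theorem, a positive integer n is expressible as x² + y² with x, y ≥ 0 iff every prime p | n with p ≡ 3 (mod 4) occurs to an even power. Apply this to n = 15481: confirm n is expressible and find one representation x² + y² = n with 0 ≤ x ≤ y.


Step 1: Factor n = 15481 = 113 · 137.
Step 2: Check the mod-4 condition on each prime factor: 113 ≡ 1 (mod 4), exponent 1; 137 ≡ 1 (mod 4), exponent 1.
All primes ≡ 3 (mod 4) appear to even exponent (or don't appear), so by the two-squares theorem n IS expressible as a sum of two squares.
Step 3: Build a representation. Here n = 113 · 137 is a product of primes ≡ 1 (mod 4). Each prime p ≡ 1 (mod 4) is itself a sum of two squares; find a² by testing p − a² for a perfect square:
  113: 113 − 1² = 112, 113 − 2² = 109, 113 − 3² = 104, 113 − 4² = 97, 113 − 5² = 88, 113 − 6² = 77, 113 − 7² = 64 = 8² ⇒ 113 = 7² + 8².
  137: 137 − 1² = 136, 137 − 2² = 133, 137 − 3² = 128, 137 − 4² = 121 = 11² ⇒ 137 = 4² + 11².
  Combine using the Brahmagupta–Fibonacci identity (a² + b²)(c² + d²) = (ac − bd)² + (ad + bc)² = (ac + bd)² + (ad − bc)²:
  113 · 137 = 15481: from (7² + 8²)(4² + 11²), take (7·4 − 8·11, 7·11 + 8·4) = (28 − 88, 77 + 32) = (-60, 109); dropping signs (only squares matter) gives (60, 109); check 60² + 109² = 3600 + 11881 = 15481 ✓.
Step 4: Order so x ≤ y and verify: 60² + 109² = 3600 + 11881 = 15481 = n. ✓

n = 15481 = 60² + 109² (one valid representation with x ≤ y).


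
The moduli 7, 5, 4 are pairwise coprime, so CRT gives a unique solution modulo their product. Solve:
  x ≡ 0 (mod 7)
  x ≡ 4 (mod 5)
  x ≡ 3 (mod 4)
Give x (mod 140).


Moduli 7, 5, 4 are pairwise coprime; by CRT there is a unique solution modulo M = 7 · 5 · 4 = 140.
Solve pairwise, accumulating the modulus:
  Start with x ≡ 0 (mod 7).
  Combine with x ≡ 4 (mod 5): since gcd(7, 5) = 1, we get a unique residue mod 35.
    Write x = 0 + 7·t and substitute into x ≡ 4 (mod 5): 7·t ≡ 4 − 0 = 4 (mod 5).
    Reduce coefficients mod 5: 2·t ≡ 4 (mod 5).
    The inverse of 2 mod 5 is 3 (since 2·3 = 6 = 1·5 + 1), so t ≡ 3·4 = 12 ≡ 2 (mod 5).
    Then x = 0 + 7·2 = 14, valid modulo lcm(7, 5) = 35: x ≡ 14 (mod 35).
  Combine with x ≡ 3 (mod 4): since gcd(35, 4) = 1, we get a unique residue mod 140.
    Write x = 14 + 35·t and substitute into x ≡ 3 (mod 4): 35·t ≡ 3 − 14 = -11 (mod 4).
    Reduce coefficients mod 4: 3·t ≡ 1 (mod 4).
    The inverse of 3 mod 4 is 3 (since 3·3 = 9 = 2·4 + 1), so t ≡ 3·1 = 3 ≡ 3 (mod 4).
    Then x = 14 + 35·3 = 119, valid modulo lcm(35, 4) = 140: x ≡ 119 (mod 140).
Verify: 119 mod 7 = 0 ✓, 119 mod 5 = 4 ✓, 119 mod 4 = 3 ✓.

x ≡ 119 (mod 140).


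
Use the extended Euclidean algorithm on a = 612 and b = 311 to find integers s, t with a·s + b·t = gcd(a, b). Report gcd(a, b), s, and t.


Euclidean algorithm on (612, 311) — divide until remainder is 0:
  612 = 1 · 311 + 301
  311 = 1 · 301 + 10
  301 = 30 · 10 + 1
  10 = 10 · 1 + 0
gcd(612, 311) = 1.
Track Bezout coefficients alongside the remainders: start with r₀ = 612 = a·1 + b·0 (s = 1, t = 0) and r₁ = 311 = a·0 + b·1 (s = 0, t = 1); each new remainder r_{k+1} = r_{k-1} − q_k·r_k inherits s_{k+1} = s_{k-1} − q_k·s_k, t_{k+1} = t_{k-1} − q_k·t_k, so r_k = a·s_k + b·t_k at every step:
  q = 1: r = 301, s = 1 − 1·0 = 1, t = 0 − 1·1 = -1  (check: 612·1 + 311·(-1) = 301)
  q = 1: r = 10, s = 0 − 1·1 = -1, t = 1 − 1·(-1) = 2  (check: 612·(-1) + 311·2 = 10)
  q = 30: r = 1, s = 1 − 30·(-1) = 31, t = -1 − 30·2 = -61  (check: 612·31 + 311·(-61) = 1)
The row with r = 1 (the gcd) gives the Bezout coefficients s = 31, t = -61.
Result: 612 · (31) + 311 · (-61) = 1.

gcd(612, 311) = 1; s = 31, t = -61 (check: 612·31 + 311·(-61) = 1).


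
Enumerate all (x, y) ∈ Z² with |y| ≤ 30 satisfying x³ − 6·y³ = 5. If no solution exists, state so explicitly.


The equation is x³ - 6y³ = 5. For fixed y, x³ = 6·y³ + 5, so a solution requires the RHS to be a perfect cube.
Strategy: iterate y from -30 to 30, compute RHS = 6·y³ + 5, and check whether it is a (positive or negative) perfect cube.
Check small values of y:
  y = 0: RHS = 5 is not a perfect cube.
  y = 1: RHS = 11 is not a perfect cube.
  y = -1: RHS = -1 = (-1)³ ⇒ x = -1 works.
  y = 2: RHS = 53 is not a perfect cube.
  y = -2: RHS = -43 is not a perfect cube.
  y = 3: RHS = 167 is not a perfect cube.
  y = -3: RHS = -157 is not a perfect cube.
Continuing the search up to |y| = 30 finds no further solutions beyond those listed.
Collected solutions: (-1, -1).

Solutions (with |y| ≤ 30): (-1, -1).


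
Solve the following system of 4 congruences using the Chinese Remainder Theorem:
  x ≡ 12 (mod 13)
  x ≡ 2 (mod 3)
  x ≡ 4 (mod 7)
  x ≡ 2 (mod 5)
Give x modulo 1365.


Product of moduli M = 13 · 3 · 7 · 5 = 1365.
Merge one congruence at a time:
  Start: x ≡ 12 (mod 13).
  Combine with x ≡ 2 (mod 3); new modulus lcm = 39.
    Write x = 12 + 13·t and substitute into x ≡ 2 (mod 3): 13·t ≡ 2 − 12 = -10 (mod 3).
    Reduce coefficients mod 3: 1·t ≡ 2 (mod 3).
    So t ≡ 2 (mod 3).
    Then x = 12 + 13·2 = 38, valid modulo lcm(13, 3) = 39: x ≡ 38 (mod 39).
  Combine with x ≡ 4 (mod 7); new modulus lcm = 273.
    Write x = 38 + 39·t and substitute into x ≡ 4 (mod 7): 39·t ≡ 4 − 38 = -34 (mod 7).
    Reduce coefficients mod 7: 4·t ≡ 1 (mod 7).
    The inverse of 4 mod 7 is 2 (since 4·2 = 8 = 1·7 + 1), so t ≡ 2·1 = 2 ≡ 2 (mod 7).
    Then x = 38 + 39·2 = 116, valid modulo lcm(39, 7) = 273: x ≡ 116 (mod 273).
  Combine with x ≡ 2 (mod 5); new modulus lcm = 1365.
    Write x = 116 + 273·t and substitute into x ≡ 2 (mod 5): 273·t ≡ 2 − 116 = -114 (mod 5).
    Reduce coefficients mod 5: 3·t ≡ 1 (mod 5).
    The inverse of 3 mod 5 is 2 (since 3·2 = 6 = 1·5 + 1), so t ≡ 2·1 = 2 ≡ 2 (mod 5).
    Then x = 116 + 273·2 = 662, valid modulo lcm(273, 5) = 1365: x ≡ 662 (mod 1365).
Verify against each original: 662 mod 13 = 12, 662 mod 3 = 2, 662 mod 7 = 4, 662 mod 5 = 2.

x ≡ 662 (mod 1365).
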